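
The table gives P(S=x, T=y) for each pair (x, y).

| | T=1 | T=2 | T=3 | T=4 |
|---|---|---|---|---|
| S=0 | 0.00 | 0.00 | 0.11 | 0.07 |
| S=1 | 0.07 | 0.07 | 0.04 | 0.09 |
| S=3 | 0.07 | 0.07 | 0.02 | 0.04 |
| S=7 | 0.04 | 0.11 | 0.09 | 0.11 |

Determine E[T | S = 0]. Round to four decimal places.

P(S = 0) = 0.18.
Σ T·P over the event = 3·(0.11) + 4·(0.07) = 0.61.
E[T | S = 0] = (0.61) / (0.18) = 3.3889.

3.3889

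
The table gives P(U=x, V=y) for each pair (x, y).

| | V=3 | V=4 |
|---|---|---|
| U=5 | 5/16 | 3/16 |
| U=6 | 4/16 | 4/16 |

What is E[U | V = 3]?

P(V = 3) = 9/16.
Σ U·P over the event = 5·(5/16) + 6·(4/16) = 49/16.
E[U | V = 3] = (49/16) / (9/16) = 49/9.

49/9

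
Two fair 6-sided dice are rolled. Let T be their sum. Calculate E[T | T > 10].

34/3

P(T > 10) = 1/12.
Σ over the event: 11·1/18 + 12·1/36 = 17/18.
E[T | T > 10] = (17/18) / (1/12) = 34/3.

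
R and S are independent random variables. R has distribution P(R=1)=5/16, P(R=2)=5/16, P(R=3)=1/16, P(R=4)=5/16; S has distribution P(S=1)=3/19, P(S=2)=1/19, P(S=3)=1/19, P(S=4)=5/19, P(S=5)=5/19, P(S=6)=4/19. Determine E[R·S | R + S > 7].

P(R + S > 7) = 99/304.
Summing RS·P(x,y) over outcomes with R + S > 7 gives 93/16.
E[R·S | R + S > 7] = (93/16) / (99/304) = 589/33.

589/33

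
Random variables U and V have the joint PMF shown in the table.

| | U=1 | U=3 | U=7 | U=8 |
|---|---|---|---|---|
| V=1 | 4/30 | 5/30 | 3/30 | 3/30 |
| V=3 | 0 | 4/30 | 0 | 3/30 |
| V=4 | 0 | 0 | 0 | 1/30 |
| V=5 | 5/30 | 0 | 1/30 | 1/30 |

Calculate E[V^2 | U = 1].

P(U = 1) = 3/10.
Σ V^2·P over the event = 1·(4/30) + 25·(5/30) = 43/10.
E[V^2 | U = 1] = (43/10) / (3/10) = 43/3.

43/3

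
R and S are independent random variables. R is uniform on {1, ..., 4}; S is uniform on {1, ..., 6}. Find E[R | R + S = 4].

2

Outcomes with R + S = 4: (1,3), (2,2), (3,1), each with probability 1/24.
E[R | R + S = 4] = (1 + 2 + 3) / 3 = 2.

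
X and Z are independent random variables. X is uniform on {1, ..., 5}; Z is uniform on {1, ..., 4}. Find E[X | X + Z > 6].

13/3

P(X + Z > 6) = 3/10.
Summing X·P(x,y) over outcomes with X + Z > 6 gives 13/10.
E[X | X + Z > 6] = (13/10) / (3/10) = 13/3.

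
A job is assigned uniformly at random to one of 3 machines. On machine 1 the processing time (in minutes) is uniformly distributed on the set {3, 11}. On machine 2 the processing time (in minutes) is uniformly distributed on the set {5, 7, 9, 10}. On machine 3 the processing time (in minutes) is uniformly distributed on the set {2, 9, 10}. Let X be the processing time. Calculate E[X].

E[X | machine 1] = (3+11)/2 = 7.
E[X | machine 2] = (5+7+9+10)/4 = 31/4.
E[X | machine 3] = (2+9+10)/3 = 7.
E[X] = (1/3)·(7) + (1/3)·(31/4) + (1/3)·(7) = 29/4.

29/4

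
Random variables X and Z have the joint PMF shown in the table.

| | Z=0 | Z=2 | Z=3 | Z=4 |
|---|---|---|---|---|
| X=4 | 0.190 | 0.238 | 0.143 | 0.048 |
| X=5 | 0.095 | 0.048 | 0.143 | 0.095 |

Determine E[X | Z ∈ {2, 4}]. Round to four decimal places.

4.3333

P(Z ∈ {2, 4}) = 0.429.
Σ X·P over the event = 4·(0.238) + 4·(0.048) + 5·(0.048) + 5·(0.095) = 1.859.
E[X | Z ∈ {2, 4}] = (1.859) / (0.429) = 4.3333.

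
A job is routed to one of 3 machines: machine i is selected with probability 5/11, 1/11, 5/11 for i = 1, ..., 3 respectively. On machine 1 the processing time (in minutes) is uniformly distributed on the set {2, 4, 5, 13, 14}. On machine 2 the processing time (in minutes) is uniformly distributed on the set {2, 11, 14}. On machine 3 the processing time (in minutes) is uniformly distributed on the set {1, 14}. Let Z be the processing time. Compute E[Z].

E[Z | machine 1] = (2+4+5+13+14)/5 = 38/5.
E[Z | machine 2] = (2+11+14)/3 = 9.
E[Z | machine 3] = (1+14)/2 = 15/2.
By the law of total expectation,
E[Z] = (5/11)·(38/5) + (1/11)·(9) + (5/11)·(15/2) = 169/22.

169/22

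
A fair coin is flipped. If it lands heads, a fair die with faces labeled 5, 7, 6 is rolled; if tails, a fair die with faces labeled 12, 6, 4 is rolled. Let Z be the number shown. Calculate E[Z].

E[Z | heads] = (5+7+6)/3 = 6.
E[Z | tails] = (12+6+4)/3 = 22/3.
By the law of total expectation,
E[Z] = (1/2)·(6) + (1/2)·(22/3) = 20/3.

20/3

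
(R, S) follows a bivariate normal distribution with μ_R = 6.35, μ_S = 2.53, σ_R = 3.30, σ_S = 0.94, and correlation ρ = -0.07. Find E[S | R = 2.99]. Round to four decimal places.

E[S | R=x] = μ_S + ρ(σ_S/σ_R)(x − μ_R) for jointly normal variables.
E[S | R=2.99] = 2.53 + (-0.07)·(0.94/3.30)·(2.99 − (6.35)) = 2.53 + (-0.019939)·(-3.36) = 2.5970.

2.5970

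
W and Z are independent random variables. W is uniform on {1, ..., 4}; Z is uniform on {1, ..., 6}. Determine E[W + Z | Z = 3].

11/2

Outcomes with Z = 3: (1,3), (2,3), (3,3), (4,3), each with probability 1/24.
E[W + Z | Z = 3] = (4 + 5 + 6 + 7) / 4 = 11/2.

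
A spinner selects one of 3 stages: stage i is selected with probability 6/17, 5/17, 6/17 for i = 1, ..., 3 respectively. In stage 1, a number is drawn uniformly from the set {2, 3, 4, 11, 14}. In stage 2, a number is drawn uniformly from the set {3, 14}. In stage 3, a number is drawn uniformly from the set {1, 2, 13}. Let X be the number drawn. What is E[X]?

1153/170

E[X | stage 1] = (2+3+4+11+14)/5 = 34/5.
E[X | stage 2] = (3+14)/2 = 17/2.
E[X | stage 3] = (1+2+13)/3 = 16/3.
E[X] = (6/17)·(34/5) + (5/17)·(17/2) + (6/17)·(16/3) = 1153/170.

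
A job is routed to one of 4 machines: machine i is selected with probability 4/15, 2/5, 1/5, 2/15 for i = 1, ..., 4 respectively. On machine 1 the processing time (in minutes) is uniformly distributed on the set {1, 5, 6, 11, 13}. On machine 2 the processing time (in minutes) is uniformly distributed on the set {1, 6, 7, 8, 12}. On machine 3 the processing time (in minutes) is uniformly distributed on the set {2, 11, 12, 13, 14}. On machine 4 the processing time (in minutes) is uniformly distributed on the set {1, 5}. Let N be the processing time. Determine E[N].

E[N | machine 1] = (1+5+6+11+13)/5 = 36/5.
E[N | machine 2] = (1+6+7+8+12)/5 = 34/5.
E[N | machine 3] = (2+11+12+13+14)/5 = 52/5.
E[N | machine 4] = (1+5)/2 = 3.
By the law of total expectation,
E[N] = (4/15)·(36/5) + (2/5)·(34/5) + (1/5)·(52/5) + (2/15)·(3) = 178/25.

178/25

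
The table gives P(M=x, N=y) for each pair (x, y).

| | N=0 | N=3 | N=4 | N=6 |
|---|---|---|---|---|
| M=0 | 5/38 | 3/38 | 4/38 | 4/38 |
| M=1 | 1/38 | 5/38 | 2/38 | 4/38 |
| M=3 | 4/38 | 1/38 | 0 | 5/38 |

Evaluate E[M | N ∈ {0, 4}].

15/16

P(N ∈ {0, 4}) = 8/19.
Σ M·P over the event = 0·(5/38) + 0·(4/38) + 1·(1/38) + 1·(2/38) + 3·(4/38) = 15/38.
E[M | N ∈ {0, 4}] = (15/38) / (8/19) = 15/16.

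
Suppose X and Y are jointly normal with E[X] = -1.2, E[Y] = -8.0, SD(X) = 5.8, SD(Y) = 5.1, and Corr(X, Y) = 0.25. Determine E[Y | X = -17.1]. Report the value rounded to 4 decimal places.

-11.4953

E[Y | X=x] = μ_Y + ρ(σ_Y/σ_X)(x − μ_X) for jointly normal variables.
E[Y | X=-17.1] = -8.0 + (0.25)·(5.1/5.8)·(-17.1 − (-1.2)) = -8.0 + (0.21983)·(-15.9) = -11.4953.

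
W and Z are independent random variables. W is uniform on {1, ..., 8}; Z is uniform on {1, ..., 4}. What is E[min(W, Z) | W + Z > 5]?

P(W + Z > 5) = 11/16.
Summing min(W,Z)·P(x,y) over outcomes with W + Z > 5 gives 57/32.
E[min(W, Z) | W + Z > 5] = (57/32) / (11/16) = 57/22.

57/22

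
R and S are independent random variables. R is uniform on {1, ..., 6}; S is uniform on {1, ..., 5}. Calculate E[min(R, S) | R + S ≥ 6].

57/20

P(R + S ≥ 6) = 2/3.
Summing min(R,S)·P(x,y) over outcomes with R + S ≥ 6 gives 19/10.
E[min(R, S) | R + S ≥ 6] = (19/10) / (2/3) = 57/20.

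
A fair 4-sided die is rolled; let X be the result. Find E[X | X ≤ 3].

2

Given X ≤ 3, X is equally likely to be any of {1, 2, 3}.
E[X | X ≤ 3] = (1 + 2 + 3) / 3 = 2.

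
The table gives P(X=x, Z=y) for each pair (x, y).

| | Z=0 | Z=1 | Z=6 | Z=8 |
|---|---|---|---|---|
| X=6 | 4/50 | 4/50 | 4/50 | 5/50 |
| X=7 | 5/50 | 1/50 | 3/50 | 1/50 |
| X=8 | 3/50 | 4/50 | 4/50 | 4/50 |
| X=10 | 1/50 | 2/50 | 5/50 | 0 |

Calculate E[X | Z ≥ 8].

P(Z ≥ 8) = 1/5.
Σ X·P over the event = 6·(5/50) + 7·(1/50) + 8·(4/50) = 69/50.
E[X | Z ≥ 8] = (69/50) / (1/5) = 69/10.

69/10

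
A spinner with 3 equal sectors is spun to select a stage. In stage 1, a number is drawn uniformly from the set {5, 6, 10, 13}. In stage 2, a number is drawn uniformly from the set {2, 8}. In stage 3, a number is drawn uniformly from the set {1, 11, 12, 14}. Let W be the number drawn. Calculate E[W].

23/3

E[W | stage 1] = (5+6+10+13)/4 = 17/2.
E[W | stage 2] = (2+8)/2 = 5.
E[W | stage 3] = (1+11+12+14)/4 = 19/2.
E[W] = (1/3)·(17/2) + (1/3)·(5) + (1/3)·(19/2) = 23/3.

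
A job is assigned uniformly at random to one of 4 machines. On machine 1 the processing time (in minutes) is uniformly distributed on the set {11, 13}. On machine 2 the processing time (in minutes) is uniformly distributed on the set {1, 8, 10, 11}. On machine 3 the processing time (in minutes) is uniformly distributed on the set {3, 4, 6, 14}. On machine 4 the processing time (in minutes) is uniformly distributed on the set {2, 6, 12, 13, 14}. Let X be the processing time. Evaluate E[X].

E[X | machine 1] = (11+13)/2 = 12.
E[X | machine 2] = (1+8+10+11)/4 = 15/2.
E[X | machine 3] = (3+4+6+14)/4 = 27/4.
E[X | machine 4] = (2+6+12+13+14)/5 = 47/5.
By the law of total expectation,
E[X] = (1/4)·(12) + (1/4)·(15/2) + (1/4)·(27/4) + (1/4)·(47/5) = 713/80.

713/80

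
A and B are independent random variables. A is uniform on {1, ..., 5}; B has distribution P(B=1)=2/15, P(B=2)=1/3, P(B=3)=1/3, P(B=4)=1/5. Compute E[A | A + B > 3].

P(A + B > 3) = 22/25.
Summing A·P(x,y) over outcomes with A + B > 3 gives 214/75.
E[A | A + B > 3] = (214/75) / (22/25) = 107/33.

107/33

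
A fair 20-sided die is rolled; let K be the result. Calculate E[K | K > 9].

15

Given K > 9, K is equally likely to be any of {10, 11, 12, 13, 14, 15, 16, 17, 18, 19, 20}.
E[K | K > 9] = (10 + 11 + 12 + 13 + 14 + 15 + 16 + 17 + 18 + 19 + 20) / 11 = 15.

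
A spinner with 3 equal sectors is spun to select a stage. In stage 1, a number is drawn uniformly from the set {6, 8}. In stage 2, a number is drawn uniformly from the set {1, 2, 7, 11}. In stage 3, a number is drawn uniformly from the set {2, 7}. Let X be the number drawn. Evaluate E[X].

67/12

E[X | stage 1] = (6+8)/2 = 7.
E[X | stage 2] = (1+2+7+11)/4 = 21/4.
E[X | stage 3] = (2+7)/2 = 9/2.
By the law of total expectation,
E[X] = (1/3)·(7) + (1/3)·(21/4) + (1/3)·(9/2) = 67/12.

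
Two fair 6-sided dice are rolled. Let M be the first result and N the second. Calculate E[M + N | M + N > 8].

10

Outcomes with M + N > 8: (3,6), (4,5), (4,6), (5,4), (5,5), (5,6), (6,3), (6,4), (6,5), (6,6), each with probability 1/36.
E[M + N | M + N > 8] = (9 + 9 + 10 + 9 + 10 + 11 + 9 + 10 + 11 + 12) / 10 = 10.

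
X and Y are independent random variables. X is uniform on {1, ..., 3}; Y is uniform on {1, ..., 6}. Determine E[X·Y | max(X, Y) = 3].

27/5

Outcomes with max(X, Y) = 3: (1,3), (2,3), (3,1), (3,2), (3,3), each with probability 1/18.
E[X·Y | max(X, Y) = 3] = (3 + 6 + 3 + 6 + 9) / 5 = 27/5.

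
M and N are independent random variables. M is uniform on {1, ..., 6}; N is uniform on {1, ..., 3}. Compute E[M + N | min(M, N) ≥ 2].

13/2

Outcomes with min(M, N) ≥ 2: (2,2), (2,3), (3,2), (3,3), (4,2), (4,3), (5,2), (5,3), (6,2), (6,3), each with probability 1/18.
E[M + N | min(M, N) ≥ 2] = (4 + 5 + 5 + 6 + 6 + 7 + 7 + 8 + 8 + 9) / 10 = 13/2.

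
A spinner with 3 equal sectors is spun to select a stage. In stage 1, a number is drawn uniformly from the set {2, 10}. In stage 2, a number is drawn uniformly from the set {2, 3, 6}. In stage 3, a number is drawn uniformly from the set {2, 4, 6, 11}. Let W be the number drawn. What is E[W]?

E[W | stage 1] = (2+10)/2 = 6.
E[W | stage 2] = (2+3+6)/3 = 11/3.
E[W | stage 3] = (2+4+6+11)/4 = 23/4.
By the law of total expectation,
E[W] = (1/3)·(6) + (1/3)·(11/3) + (1/3)·(23/4) = 185/36.

185/36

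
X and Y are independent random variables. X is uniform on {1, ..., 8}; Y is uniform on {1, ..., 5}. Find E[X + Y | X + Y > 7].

P(X + Y > 7) = 1/2.
Summing (X+Y)·P(x,y) over outcomes with X + Y > 7 gives 39/8.
E[X + Y | X + Y > 7] = (39/8) / (1/2) = 39/4.

39/4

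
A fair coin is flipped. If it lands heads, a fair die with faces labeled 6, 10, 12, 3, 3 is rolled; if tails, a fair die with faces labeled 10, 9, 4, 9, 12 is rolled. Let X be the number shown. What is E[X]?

E[X | heads] = (6+10+12+3+3)/5 = 34/5.
E[X | tails] = (10+9+4+9+12)/5 = 44/5.
E[X] = (1/2)·(34/5) + (1/2)·(44/5) = 39/5.

39/5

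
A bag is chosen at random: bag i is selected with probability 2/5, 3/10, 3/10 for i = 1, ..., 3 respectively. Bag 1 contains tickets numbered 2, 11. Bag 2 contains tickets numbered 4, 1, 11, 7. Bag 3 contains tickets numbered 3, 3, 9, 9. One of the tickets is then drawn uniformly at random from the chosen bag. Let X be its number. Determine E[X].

E[X | bag 1] = (2+11)/2 = 13/2.
E[X | bag 2] = (4+1+11+7)/4 = 23/4.
E[X | bag 3] = (3+3+9+9)/4 = 6.
E[X] = (2/5)·(13/2) + (3/10)·(23/4) + (3/10)·(6) = 49/8.

49/8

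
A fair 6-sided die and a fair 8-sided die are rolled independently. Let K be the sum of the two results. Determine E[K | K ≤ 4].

10/3

P(K ≤ 4) = 1/8.
Σ over the event: 2·1/48 + 3·1/24 + 4·1/16 = 5/12.
E[K | K ≤ 4] = (5/12) / (1/8) = 10/3.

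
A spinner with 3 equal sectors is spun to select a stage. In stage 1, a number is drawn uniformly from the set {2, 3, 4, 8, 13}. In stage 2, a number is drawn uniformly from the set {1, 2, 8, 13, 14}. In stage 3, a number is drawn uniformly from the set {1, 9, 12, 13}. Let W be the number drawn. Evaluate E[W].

E[W | stage 1] = (2+3+4+8+13)/5 = 6.
E[W | stage 2] = (1+2+8+13+14)/5 = 38/5.
E[W | stage 3] = (1+9+12+13)/4 = 35/4.
E[W] = (1/3)·(6) + (1/3)·(38/5) + (1/3)·(35/4) = 149/20.

149/20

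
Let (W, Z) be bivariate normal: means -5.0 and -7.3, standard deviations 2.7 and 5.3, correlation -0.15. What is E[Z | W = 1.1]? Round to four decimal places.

The regression of Z on W has slope ρ·σ_Z/σ_W and passes through (μ_W, μ_Z).
E[Z | W=1.1] = -7.3 + (-0.15)·(5.3/2.7)·(1.1 − (-5.0)) = -7.3 + (-0.29444)·(6.1) = -9.0961.

-9.0961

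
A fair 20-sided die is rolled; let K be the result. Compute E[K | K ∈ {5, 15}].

P(K ∈ {5, 15}) = 1/10.
Σ over the event: 5·1/20 + 15·1/20 = 1.
E[K | K ∈ {5, 15}] = (1) / (1/10) = 10.

10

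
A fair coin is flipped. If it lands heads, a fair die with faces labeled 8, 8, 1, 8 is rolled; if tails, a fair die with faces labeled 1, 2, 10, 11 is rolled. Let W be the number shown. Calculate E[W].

E[W | heads] = (8+8+1+8)/4 = 25/4.
E[W | tails] = (1+2+10+11)/4 = 6.
E[W] = (1/2)·(25/4) + (1/2)·(6) = 49/8.

49/8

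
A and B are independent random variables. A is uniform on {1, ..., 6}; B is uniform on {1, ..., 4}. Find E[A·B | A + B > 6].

29/2

P(A + B > 6) = 5/12.
Summing AB·P(x,y) over outcomes with A + B > 6 gives 145/24.
E[A·B | A + B > 6] = (145/24) / (5/12) = 29/2.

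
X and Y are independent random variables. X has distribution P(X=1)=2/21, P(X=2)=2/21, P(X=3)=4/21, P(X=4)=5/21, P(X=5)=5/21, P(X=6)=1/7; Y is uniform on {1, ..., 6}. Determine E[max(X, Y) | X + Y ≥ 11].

P(X + Y ≥ 11) = 11/126.
Summing max(X,Y)·P(x,y) over outcomes with X + Y ≥ 11 gives 11/21.
E[max(X, Y) | X + Y ≥ 11] = (11/21) / (11/126) = 6.

6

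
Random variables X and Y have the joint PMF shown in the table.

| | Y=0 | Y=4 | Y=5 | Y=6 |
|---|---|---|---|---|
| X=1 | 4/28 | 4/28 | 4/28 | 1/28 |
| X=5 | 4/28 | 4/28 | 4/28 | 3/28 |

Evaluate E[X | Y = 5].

P(Y = 5) = 2/7.
Σ X·P over the event = 1·(4/28) + 5·(4/28) = 6/7.
E[X | Y = 5] = (6/7) / (2/7) = 3.

3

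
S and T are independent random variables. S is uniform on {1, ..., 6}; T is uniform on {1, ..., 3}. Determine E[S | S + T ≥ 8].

P(S + T ≥ 8) = 1/6.
Summing S·P(x,y) over outcomes with S + T ≥ 8 gives 17/18.
E[S | S + T ≥ 8] = (17/18) / (1/6) = 17/3.

17/3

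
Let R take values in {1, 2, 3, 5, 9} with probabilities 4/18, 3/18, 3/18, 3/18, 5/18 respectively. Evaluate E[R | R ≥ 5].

15/2

P(R ≥ 5) = 4/9.
Σ over the event: 5·1/6 + 9·5/18 = 10/3.
E[R | R ≥ 5] = (10/3) / (4/9) = 15/2.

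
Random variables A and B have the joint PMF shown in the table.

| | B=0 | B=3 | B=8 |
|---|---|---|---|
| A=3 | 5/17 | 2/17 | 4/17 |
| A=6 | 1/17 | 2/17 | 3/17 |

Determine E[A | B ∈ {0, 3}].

39/10

P(B ∈ {0, 3}) = 10/17.
Summing A·P(A=x,B=y) over the conditioning event gives 39/17.
E[A | B ∈ {0, 3}] = (39/17) / (10/17) = 39/10.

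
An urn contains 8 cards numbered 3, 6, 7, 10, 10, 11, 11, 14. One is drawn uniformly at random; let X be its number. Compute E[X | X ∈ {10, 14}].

P(X ∈ {10, 14}) = 3/8.
Σ over the event: 10·1/4 + 14·1/8 = 17/4.
E[X | X ∈ {10, 14}] = (17/4) / (3/8) = 34/3.

34/3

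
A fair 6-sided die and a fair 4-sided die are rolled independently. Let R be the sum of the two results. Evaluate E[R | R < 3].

P(R < 3) = 1/24.
Σ over the event: 2·1/24 = 1/12.
E[R | R < 3] = (1/12) / (1/24) = 2.

2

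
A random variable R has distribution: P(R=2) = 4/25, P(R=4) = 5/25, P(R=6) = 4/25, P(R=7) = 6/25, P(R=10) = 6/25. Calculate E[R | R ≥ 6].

63/8

P(R ≥ 6) = 16/25.
Σ over the event: 6·4/25 + 7·6/25 + 10·6/25 = 126/25.
E[R | R ≥ 6] = (126/25) / (16/25) = 63/8.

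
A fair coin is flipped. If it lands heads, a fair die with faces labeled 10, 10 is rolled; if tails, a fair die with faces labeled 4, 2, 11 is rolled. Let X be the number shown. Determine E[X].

E[X | heads] = (10+10)/2 = 10.
E[X | tails] = (4+2+11)/3 = 17/3.
By the law of total expectation,
E[X] = (1/2)·(10) + (1/2)·(17/3) = 47/6.

47/6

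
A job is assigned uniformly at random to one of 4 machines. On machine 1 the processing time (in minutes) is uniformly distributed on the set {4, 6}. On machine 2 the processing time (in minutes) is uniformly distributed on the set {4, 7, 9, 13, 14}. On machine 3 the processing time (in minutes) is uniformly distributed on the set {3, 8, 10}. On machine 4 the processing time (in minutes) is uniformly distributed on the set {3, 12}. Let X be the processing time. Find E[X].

289/40

E[X | machine 1] = (4+6)/2 = 5.
E[X | machine 2] = (4+7+9+13+14)/5 = 47/5.
E[X | machine 3] = (3+8+10)/3 = 7.
E[X | machine 4] = (3+12)/2 = 15/2.
By the law of total expectation,
E[X] = (1/4)·(5) + (1/4)·(47/5) + (1/4)·(7) + (1/4)·(15/2) = 289/40.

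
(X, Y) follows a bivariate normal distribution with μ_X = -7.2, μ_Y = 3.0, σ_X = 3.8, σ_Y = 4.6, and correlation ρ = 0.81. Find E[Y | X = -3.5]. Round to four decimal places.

The regression of Y on X has slope ρ·σ_Y/σ_X and passes through (μ_X, μ_Y).
E[Y | X=-3.5] = 3.0 + (0.81)·(4.6/3.8)·(-3.5 − (-7.2)) = 3.0 + (0.980526)·(3.7) = 6.6279.

6.6279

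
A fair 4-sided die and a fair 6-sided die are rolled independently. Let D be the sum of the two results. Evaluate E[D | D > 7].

26/3

P(D > 7) = 1/4.
Σ over the event: 8·1/8 + 9·1/12 + 10·1/24 = 13/6.
E[D | D > 7] = (13/6) / (1/4) = 26/3.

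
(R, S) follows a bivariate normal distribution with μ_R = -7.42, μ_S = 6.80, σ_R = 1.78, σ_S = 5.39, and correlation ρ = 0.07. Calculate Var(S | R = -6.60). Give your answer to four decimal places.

Var(S | R=x) = (1 − ρ²)·σ_S².
Var(S | R=-6.60) = (5.39)²·(1 − (0.07)²) = 29.0521·0.9951 = 28.9097.

28.9097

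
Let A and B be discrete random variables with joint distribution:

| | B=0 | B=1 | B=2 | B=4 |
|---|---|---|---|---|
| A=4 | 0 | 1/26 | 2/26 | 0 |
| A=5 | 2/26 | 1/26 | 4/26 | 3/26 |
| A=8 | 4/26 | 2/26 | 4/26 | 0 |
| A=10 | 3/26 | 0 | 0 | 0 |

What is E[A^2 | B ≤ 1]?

775/13

P(B ≤ 1) = 1/2.
Summing A^2·P(A=x,B=y) over the conditioning event gives 775/26.
E[A^2 | B ≤ 1] = (775/26) / (1/2) = 775/13.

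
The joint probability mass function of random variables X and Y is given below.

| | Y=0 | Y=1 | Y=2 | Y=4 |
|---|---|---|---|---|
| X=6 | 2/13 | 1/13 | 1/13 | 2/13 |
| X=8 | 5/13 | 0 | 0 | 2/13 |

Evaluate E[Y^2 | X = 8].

P(X = 8) = 7/13.
Summing Y^2·P(X=x,Y=y) over the conditioning event gives 32/13.
E[Y^2 | X = 8] = (32/13) / (7/13) = 32/7.

32/7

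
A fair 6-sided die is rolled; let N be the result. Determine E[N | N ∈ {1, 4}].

5/2

P(N ∈ {1, 4}) = 1/3.
Σ over the event: 1·1/6 + 4·1/6 = 5/6.
E[N | N ∈ {1, 4}] = (5/6) / (1/3) = 5/2.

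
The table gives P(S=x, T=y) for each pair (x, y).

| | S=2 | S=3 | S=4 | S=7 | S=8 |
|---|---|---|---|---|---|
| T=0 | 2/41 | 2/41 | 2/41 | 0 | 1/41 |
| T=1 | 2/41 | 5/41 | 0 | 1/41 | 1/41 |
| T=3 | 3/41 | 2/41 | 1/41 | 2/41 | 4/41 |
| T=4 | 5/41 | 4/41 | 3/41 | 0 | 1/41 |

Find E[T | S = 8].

P(S = 8) = 7/41.
Summing T·P(S=x,T=y) over the conditioning event gives 17/41.
E[T | S = 8] = (17/41) / (7/41) = 17/7.

17/7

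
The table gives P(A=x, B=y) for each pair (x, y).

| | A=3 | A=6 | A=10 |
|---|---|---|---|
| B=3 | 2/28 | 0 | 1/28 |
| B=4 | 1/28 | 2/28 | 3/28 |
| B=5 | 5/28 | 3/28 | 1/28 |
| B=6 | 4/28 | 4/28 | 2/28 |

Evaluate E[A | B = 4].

P(B = 4) = 3/14.
Σ A·P over the event = 3·(1/28) + 6·(2/28) + 10·(3/28) = 45/28.
E[A | B = 4] = (45/28) / (3/14) = 15/2.

15/2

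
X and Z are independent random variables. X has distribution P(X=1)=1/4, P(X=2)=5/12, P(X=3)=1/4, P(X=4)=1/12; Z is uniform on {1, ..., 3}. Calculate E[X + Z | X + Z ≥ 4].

24/5

P(X + Z ≥ 4) = 25/36.
Summing (X+Z)·P(x,y) over outcomes with X + Z ≥ 4 gives 10/3.
E[X + Z | X + Z ≥ 4] = (10/3) / (25/36) = 24/5.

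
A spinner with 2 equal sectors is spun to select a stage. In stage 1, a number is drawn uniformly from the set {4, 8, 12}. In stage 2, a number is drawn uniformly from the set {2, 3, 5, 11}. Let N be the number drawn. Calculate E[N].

53/8

E[N | stage 1] = (4+8+12)/3 = 8.
E[N | stage 2] = (2+3+5+11)/4 = 21/4.
E[N] = (1/2)·(8) + (1/2)·(21/4) = 53/8.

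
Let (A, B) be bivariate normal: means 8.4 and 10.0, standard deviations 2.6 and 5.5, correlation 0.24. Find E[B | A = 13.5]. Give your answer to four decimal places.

E[B | A=x] = μ_B + ρ(σ_B/σ_A)(x − μ_A) for jointly normal variables.
E[B | A=13.5] = 10.0 + (0.24)·(5.5/2.6)·(13.5 − (8.4)) = 10.0 + (0.50769)·(5.1) = 12.5892.

12.5892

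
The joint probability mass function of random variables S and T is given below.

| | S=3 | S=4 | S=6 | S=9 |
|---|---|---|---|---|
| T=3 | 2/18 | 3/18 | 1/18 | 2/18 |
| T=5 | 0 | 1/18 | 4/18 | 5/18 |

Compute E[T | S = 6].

P(S = 6) = 5/18.
Σ T·P over the event = 3·(1/18) + 5·(4/18) = 23/18.
E[T | S = 6] = (23/18) / (5/18) = 23/5.

23/5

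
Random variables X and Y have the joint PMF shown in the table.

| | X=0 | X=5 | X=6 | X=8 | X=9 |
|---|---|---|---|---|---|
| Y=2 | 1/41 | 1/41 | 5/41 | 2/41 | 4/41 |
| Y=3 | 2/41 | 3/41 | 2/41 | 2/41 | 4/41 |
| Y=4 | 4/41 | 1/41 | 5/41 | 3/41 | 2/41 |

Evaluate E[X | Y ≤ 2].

P(Y ≤ 2) = 13/41.
Σ X·P over the event = 0·(1/41) + 5·(1/41) + 6·(5/41) + 8·(2/41) + 9·(4/41) = 87/41.
E[X | Y ≤ 2] = (87/41) / (13/41) = 87/13.

87/13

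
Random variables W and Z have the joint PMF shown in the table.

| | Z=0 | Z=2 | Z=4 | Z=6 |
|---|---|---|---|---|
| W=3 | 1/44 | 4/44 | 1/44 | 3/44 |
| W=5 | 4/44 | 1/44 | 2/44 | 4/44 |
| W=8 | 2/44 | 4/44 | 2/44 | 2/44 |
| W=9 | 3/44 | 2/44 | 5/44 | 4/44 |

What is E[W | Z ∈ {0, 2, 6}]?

P(Z ∈ {0, 2, 6}) = 17/22.
Summing W·P(W=x,Z=y) over the conditioning event gives 107/22.
E[W | Z ∈ {0, 2, 6}] = (107/22) / (17/22) = 107/17.

107/17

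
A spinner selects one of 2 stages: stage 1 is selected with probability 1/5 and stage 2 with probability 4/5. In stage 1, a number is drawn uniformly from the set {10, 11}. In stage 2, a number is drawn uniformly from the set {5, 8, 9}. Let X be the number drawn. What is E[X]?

E[X | stage 1] = (10+11)/2 = 21/2.
E[X | stage 2] = (5+8+9)/3 = 22/3.
E[X] = (1/5)·(21/2) + (4/5)·(22/3) = 239/30.

239/30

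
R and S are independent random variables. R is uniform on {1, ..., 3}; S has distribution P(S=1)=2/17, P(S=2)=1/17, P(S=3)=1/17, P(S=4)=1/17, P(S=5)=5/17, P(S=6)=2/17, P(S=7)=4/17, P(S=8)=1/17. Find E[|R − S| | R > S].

P(R > S) = 5/51.
Summing |R−S|·P(x,y) over outcomes with R > S gives 7/51.
E[|R − S| | R > S] = (7/51) / (5/51) = 7/5.

7/5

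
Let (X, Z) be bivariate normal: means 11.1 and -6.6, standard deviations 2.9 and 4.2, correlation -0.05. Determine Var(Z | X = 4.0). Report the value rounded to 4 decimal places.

17.5959

The conditional variance in a bivariate normal is σ_Z²(1 − ρ²), independent of x.
Var(Z | X=4.0) = (4.2)²·(1 − (-0.05)²) = 17.64·0.9975 = 17.5959.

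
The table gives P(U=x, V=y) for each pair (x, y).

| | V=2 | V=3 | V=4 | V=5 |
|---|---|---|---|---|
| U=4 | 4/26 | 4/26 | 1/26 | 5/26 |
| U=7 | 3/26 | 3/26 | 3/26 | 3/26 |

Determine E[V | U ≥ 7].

7/2

P(U ≥ 7) = 6/13.
Summing V·P(U=x,V=y) over the conditioning event gives 21/13.
E[V | U ≥ 7] = (21/13) / (6/13) = 7/2.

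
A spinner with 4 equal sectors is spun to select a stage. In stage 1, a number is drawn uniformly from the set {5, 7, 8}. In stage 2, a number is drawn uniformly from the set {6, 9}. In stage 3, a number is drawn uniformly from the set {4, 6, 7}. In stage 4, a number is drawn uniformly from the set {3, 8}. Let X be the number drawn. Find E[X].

19/3

E[X | stage 1] = (5+7+8)/3 = 20/3.
E[X | stage 2] = (6+9)/2 = 15/2.
E[X | stage 3] = (4+6+7)/3 = 17/3.
E[X | stage 4] = (3+8)/2 = 11/2.
By the law of total expectation,
E[X] = (1/4)·(20/3) + (1/4)·(15/2) + (1/4)·(17/3) + (1/4)·(11/2) = 19/3.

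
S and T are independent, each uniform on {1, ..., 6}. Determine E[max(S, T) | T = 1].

P(T = 1) = 1/6.
Summing max(S,T)·P(x,y) over outcomes with T = 1 gives 7/12.
E[max(S, T) | T = 1] = (7/12) / (1/6) = 7/2.

7/2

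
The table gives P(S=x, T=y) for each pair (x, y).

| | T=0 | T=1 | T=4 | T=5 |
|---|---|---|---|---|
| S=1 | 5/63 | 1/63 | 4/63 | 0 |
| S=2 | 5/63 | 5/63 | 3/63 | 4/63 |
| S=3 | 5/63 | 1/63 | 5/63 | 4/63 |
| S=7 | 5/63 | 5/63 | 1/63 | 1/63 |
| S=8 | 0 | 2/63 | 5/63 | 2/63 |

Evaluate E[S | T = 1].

P(T = 1) = 2/9.
Σ S·P over the event = 1·(1/63) + 2·(5/63) + 3·(1/63) + 7·(5/63) + 8·(2/63) = 65/63.
E[S | T = 1] = (65/63) / (2/9) = 65/14.

65/14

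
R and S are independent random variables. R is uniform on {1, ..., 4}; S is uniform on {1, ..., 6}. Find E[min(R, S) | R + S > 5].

37/14

P(R + S > 5) = 7/12.
Summing min(R,S)·P(x,y) over outcomes with R + S > 5 gives 37/24.
E[min(R, S) | R + S > 5] = (37/24) / (7/12) = 37/14.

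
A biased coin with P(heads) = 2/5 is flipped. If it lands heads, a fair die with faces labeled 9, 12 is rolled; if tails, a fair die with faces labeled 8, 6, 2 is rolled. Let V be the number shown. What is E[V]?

E[V | heads] = (9+12)/2 = 21/2.
E[V | tails] = (8+6+2)/3 = 16/3.
E[V] = (2/5)·(21/2) + (3/5)·(16/3) = 37/5.

37/5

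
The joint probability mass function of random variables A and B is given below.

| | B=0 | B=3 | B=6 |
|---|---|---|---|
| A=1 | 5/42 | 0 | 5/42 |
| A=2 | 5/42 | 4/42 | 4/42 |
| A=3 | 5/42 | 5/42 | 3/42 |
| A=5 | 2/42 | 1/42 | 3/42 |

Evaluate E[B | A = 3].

33/13

P(A = 3) = 13/42.
Σ B·P over the event = 0·(5/42) + 3·(5/42) + 6·(3/42) = 11/14.
E[B | A = 3] = (11/14) / (13/42) = 33/13.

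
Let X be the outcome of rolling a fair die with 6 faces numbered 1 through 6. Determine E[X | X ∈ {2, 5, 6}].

P(X ∈ {2, 5, 6}) = 1/2.
Σ over the event: 2·1/6 + 5·1/6 + 6·1/6 = 13/6.
E[X | X ∈ {2, 5, 6}] = (13/6) / (1/2) = 13/3.

13/3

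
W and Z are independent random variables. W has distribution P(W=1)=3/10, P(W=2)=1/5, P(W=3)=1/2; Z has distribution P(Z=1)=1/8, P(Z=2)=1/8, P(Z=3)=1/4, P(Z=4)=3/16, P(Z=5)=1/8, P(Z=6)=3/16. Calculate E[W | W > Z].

17/6

P(W > Z) = 3/20.
Summing W·P(x,y) over outcomes with W > Z gives 17/40.
E[W | W > Z] = (17/40) / (3/20) = 17/6.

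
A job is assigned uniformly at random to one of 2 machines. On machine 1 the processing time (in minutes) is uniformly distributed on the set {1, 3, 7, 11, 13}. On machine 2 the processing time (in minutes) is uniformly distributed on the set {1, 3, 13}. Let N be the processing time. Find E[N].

E[N | machine 1] = (1+3+7+11+13)/5 = 7.
E[N | machine 2] = (1+3+13)/3 = 17/3.
E[N] = (1/2)·(7) + (1/2)·(17/3) = 19/3.

19/3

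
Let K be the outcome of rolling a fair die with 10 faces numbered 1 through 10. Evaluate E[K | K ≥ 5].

15/2

Given K ≥ 5, K is equally likely to be any of {5, 6, 7, 8, 9, 10}.
E[K | K ≥ 5] = (5 + 6 + 7 + 8 + 9 + 10) / 6 = 15/2.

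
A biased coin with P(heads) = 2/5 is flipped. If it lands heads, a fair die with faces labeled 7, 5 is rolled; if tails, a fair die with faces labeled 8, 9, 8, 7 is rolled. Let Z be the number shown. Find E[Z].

E[Z | heads] = (7+5)/2 = 6.
E[Z | tails] = (8+9+8+7)/4 = 8.
By the law of total expectation,
E[Z] = (2/5)·(6) + (3/5)·(8) = 36/5.

36/5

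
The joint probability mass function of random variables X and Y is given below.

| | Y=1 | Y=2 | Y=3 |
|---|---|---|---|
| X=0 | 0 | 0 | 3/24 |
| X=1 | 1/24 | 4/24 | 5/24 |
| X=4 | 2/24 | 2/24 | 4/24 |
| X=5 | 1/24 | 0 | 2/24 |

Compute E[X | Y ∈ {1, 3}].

P(Y ∈ {1, 3}) = 3/4.
Σ X·P over the event = 0·(3/24) + 1·(1/24) + 1·(5/24) + 4·(2/24) + 4·(4/24) + 5·(1/24) + 5·(2/24) = 15/8.
E[X | Y ∈ {1, 3}] = (15/8) / (3/4) = 5/2.

5/2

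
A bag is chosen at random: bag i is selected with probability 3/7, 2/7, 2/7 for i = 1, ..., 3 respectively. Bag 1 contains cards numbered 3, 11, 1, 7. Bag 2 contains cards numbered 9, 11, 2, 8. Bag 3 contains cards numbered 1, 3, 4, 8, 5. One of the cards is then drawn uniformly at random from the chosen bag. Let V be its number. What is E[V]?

57/10

E[V | bag 1] = (3+11+1+7)/4 = 11/2.
E[V | bag 2] = (9+11+2+8)/4 = 15/2.
E[V | bag 3] = (1+3+4+8+5)/5 = 21/5.
By the law of total expectation,
E[V] = (3/7)·(11/2) + (2/7)·(15/2) + (2/7)·(21/5) = 57/10.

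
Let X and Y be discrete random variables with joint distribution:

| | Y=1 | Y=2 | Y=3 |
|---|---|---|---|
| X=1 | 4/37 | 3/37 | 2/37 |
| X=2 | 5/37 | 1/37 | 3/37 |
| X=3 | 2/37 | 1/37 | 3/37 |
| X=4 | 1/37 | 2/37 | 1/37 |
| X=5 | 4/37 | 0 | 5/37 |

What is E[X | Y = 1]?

11/4

P(Y = 1) = 16/37.
Σ X·P over the event = 1·(4/37) + 2·(5/37) + 3·(2/37) + 4·(1/37) + 5·(4/37) = 44/37.
E[X | Y = 1] = (44/37) / (16/37) = 11/4.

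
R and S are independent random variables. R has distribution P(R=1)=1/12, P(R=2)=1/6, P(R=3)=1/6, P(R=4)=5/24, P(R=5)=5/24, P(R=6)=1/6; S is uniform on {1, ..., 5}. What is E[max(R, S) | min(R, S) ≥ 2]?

397/88

P(min(R, S) ≥ 2) = 11/15.
Summing max(R,S)·P(x,y) over outcomes with min(R, S) ≥ 2 gives 397/120.
E[max(R, S) | min(R, S) ≥ 2] = (397/120) / (11/15) = 397/88.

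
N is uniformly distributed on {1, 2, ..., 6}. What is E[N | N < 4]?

2

Given N < 4, N is equally likely to be any of {1, 2, 3}.
E[N | N < 4] = (1 + 2 + 3) / 3 = 2.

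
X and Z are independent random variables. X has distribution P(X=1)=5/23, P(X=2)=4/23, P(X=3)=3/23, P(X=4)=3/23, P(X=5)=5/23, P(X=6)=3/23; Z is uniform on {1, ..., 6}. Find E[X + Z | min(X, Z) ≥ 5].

87/8

P(min(X, Z) ≥ 5) = 8/69.
Summing (X+Z)·P(x,y) over outcomes with min(X, Z) ≥ 5 gives 29/23.
E[X + Z | min(X, Z) ≥ 5] = (29/23) / (8/69) = 87/8.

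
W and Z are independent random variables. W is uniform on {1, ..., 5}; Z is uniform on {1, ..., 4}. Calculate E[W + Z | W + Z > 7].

Outcomes with W + Z > 7: (4,4), (5,3), (5,4), each with probability 1/20.
E[W + Z | W + Z > 7] = (8 + 8 + 9) / 3 = 25/3.

25/3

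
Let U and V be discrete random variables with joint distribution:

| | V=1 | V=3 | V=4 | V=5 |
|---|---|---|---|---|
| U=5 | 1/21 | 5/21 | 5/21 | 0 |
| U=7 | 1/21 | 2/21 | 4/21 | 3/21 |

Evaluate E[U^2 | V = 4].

107/3

P(V = 4) = 3/7.
Σ U^2·P over the event = 25·(5/21) + 49·(4/21) = 107/7.
E[U^2 | V = 4] = (107/7) / (3/7) = 107/3.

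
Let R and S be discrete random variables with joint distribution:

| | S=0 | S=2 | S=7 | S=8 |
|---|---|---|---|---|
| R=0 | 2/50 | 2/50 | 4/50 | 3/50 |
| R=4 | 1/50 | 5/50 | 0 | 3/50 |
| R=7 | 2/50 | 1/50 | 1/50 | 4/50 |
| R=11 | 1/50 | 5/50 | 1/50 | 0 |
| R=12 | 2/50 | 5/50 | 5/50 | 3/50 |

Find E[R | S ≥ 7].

P(S ≥ 7) = 12/25.
Σ R·P over the event = 0·(4/50) + 0·(3/50) + 4·(3/50) + 7·(1/50) + 7·(4/50) + 11·(1/50) + 12·(5/50) + 12·(3/50) = 77/25.
E[R | S ≥ 7] = (77/25) / (12/25) = 77/12.

77/12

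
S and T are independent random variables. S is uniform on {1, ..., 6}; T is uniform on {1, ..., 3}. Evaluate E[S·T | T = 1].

7/2

Outcomes with T = 1: (1,1), (2,1), (3,1), (4,1), (5,1), (6,1), each with probability 1/18.
E[S·T | T = 1] = (1 + 2 + 3 + 4 + 5 + 6) / 6 = 7/2.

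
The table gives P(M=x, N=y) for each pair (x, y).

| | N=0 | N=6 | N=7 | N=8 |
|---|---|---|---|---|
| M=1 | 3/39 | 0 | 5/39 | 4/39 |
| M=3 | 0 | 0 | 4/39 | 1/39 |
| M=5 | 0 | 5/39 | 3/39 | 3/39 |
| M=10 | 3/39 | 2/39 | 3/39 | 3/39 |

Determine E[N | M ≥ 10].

57/11

P(M ≥ 10) = 11/39.
Σ N·P over the event = 0·(3/39) + 6·(2/39) + 7·(3/39) + 8·(3/39) = 19/13.
E[N | M ≥ 10] = (19/13) / (11/39) = 57/11.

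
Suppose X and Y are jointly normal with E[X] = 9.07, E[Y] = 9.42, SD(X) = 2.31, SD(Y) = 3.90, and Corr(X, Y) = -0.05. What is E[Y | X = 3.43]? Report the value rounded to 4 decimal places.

E[Y | X=x] = μ_Y + ρ(σ_Y/σ_X)(x − μ_X) for jointly normal variables.
E[Y | X=3.43] = 9.42 + (-0.05)·(3.90/2.31)·(3.43 − (9.07)) = 9.42 + (-0.084416)·(-5.64) = 9.8961.

9.8961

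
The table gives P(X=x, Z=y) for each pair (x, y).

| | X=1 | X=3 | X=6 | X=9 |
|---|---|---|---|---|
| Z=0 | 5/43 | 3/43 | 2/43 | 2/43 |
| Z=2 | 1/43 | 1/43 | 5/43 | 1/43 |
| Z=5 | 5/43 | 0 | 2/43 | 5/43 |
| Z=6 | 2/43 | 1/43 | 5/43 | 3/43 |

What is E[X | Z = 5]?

31/6

P(Z = 5) = 12/43.
Σ X·P over the event = 1·(5/43) + 6·(2/43) + 9·(5/43) = 62/43.
E[X | Z = 5] = (62/43) / (12/43) = 31/6.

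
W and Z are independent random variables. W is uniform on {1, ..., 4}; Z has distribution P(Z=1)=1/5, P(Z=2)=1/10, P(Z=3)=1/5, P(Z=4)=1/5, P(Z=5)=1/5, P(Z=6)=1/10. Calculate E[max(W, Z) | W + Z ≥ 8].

P(W + Z ≥ 8) = 9/40.
Summing max(W,Z)·P(x,y) over outcomes with W + Z ≥ 8 gives 23/20.
E[max(W, Z) | W + Z ≥ 8] = (23/20) / (9/40) = 46/9.

46/9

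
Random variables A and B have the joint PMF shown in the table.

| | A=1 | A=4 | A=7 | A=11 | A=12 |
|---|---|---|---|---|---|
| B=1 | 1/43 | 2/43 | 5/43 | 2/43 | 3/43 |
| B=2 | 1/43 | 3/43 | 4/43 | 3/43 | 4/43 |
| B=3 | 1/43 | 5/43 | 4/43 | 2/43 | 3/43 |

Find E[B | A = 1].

P(A = 1) = 3/43.
Σ B·P over the event = 1·(1/43) + 2·(1/43) + 3·(1/43) = 6/43.
E[B | A = 1] = (6/43) / (3/43) = 2.

2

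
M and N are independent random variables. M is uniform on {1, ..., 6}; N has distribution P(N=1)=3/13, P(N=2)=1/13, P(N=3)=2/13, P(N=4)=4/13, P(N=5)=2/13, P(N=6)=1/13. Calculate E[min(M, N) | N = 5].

P(N = 5) = 2/13.
Summing min(M,N)·P(x,y) over outcomes with N = 5 gives 20/39.
E[min(M, N) | N = 5] = (20/39) / (2/13) = 10/3.

10/3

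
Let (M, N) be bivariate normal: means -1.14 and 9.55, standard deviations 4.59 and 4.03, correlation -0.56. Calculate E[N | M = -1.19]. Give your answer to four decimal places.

E[N | M=x] = μ_N + ρ(σ_N/σ_M)(x − μ_M) for jointly normal variables.
E[N | M=-1.19] = 9.55 + (-0.56)·(4.03/4.59)·(-1.19 − (-1.14)) = 9.55 + (-0.49168)·(-0.05) = 9.5746.

9.5746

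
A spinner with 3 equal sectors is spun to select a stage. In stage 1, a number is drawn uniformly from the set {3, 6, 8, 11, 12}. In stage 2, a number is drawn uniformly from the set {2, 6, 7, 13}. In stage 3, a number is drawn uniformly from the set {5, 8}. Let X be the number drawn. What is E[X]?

E[X | stage 1] = (3+6+8+11+12)/5 = 8.
E[X | stage 2] = (2+6+7+13)/4 = 7.
E[X | stage 3] = (5+8)/2 = 13/2.
E[X] = (1/3)·(8) + (1/3)·(7) + (1/3)·(13/2) = 43/6.

43/6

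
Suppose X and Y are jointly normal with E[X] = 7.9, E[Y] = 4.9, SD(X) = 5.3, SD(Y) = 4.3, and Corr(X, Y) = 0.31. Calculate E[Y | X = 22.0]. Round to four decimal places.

E[Y | X=x] = μ_Y + ρ(σ_Y/σ_X)(x − μ_X) for jointly normal variables.
E[Y | X=22.0] = 4.9 + (0.31)·(4.3/5.3)·(22.0 − (7.9)) = 4.9 + (0.25151)·(14.1) = 8.4463.

8.4463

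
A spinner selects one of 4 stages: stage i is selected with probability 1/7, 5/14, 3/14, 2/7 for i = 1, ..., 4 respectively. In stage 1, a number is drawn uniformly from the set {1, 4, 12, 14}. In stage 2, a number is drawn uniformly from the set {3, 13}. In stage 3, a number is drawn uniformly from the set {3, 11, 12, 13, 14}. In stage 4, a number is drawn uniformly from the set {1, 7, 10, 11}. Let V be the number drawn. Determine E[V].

1163/140

E[V | stage 1] = (1+4+12+14)/4 = 31/4.
E[V | stage 2] = (3+13)/2 = 8.
E[V | stage 3] = (3+11+12+13+14)/5 = 53/5.
E[V | stage 4] = (1+7+10+11)/4 = 29/4.
By the law of total expectation,
E[V] = (1/7)·(31/4) + (5/14)·(8) + (3/14)·(53/5) + (2/7)·(29/4) = 1163/140.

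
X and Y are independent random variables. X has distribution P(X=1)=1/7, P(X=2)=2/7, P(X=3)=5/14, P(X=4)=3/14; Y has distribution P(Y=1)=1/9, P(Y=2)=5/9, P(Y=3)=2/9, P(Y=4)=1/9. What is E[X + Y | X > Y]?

P(X > Y) = 29/63.
Summing (X+Y)·P(x,y) over outcomes with X > Y gives 152/63.
E[X + Y | X > Y] = (152/63) / (29/63) = 152/29.

152/29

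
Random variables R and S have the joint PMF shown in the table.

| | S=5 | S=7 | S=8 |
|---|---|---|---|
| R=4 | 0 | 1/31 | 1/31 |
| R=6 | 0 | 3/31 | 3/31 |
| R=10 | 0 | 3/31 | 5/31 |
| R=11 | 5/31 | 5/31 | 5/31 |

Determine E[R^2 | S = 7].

343/4

P(S = 7) = 12/31.
Σ R^2·P over the event = 16·(1/31) + 36·(3/31) + 100·(3/31) + 121·(5/31) = 1029/31.
E[R^2 | S = 7] = (1029/31) / (12/31) = 343/4.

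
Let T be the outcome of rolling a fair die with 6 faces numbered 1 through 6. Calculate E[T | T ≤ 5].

Given T ≤ 5, T is equally likely to be any of {1, 2, 3, 4, 5}.
E[T | T ≤ 5] = (1 + 2 + 3 + 4 + 5) / 5 = 3.

3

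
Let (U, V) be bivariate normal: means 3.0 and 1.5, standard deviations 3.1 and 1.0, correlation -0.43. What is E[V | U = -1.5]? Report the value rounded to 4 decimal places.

E[V | U=x] = μ_V + ρ(σ_V/σ_U)(x − μ_U) for jointly normal variables.
E[V | U=-1.5] = 1.5 + (-0.43)·(1.0/3.1)·(-1.5 − (3.0)) = 1.5 + (-0.13871)·(-4.5) = 2.1242.

2.1242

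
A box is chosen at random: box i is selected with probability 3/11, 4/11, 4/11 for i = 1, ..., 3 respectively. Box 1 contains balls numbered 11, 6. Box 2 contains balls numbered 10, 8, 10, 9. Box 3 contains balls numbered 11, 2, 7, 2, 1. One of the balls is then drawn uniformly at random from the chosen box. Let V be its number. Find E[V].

809/110

E[V | box 1] = (11+6)/2 = 17/2.
E[V | box 2] = (10+8+10+9)/4 = 37/4.
E[V | box 3] = (11+2+7+2+1)/5 = 23/5.
E[V] = (3/11)·(17/2) + (4/11)·(37/4) + (4/11)·(23/5) = 809/110.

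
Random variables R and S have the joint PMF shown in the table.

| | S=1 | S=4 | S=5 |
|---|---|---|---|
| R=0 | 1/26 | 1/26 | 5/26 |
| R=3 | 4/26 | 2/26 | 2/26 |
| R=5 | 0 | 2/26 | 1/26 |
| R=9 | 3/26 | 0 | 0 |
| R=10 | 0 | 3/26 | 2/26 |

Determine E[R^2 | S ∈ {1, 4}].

P(S ∈ {1, 4}) = 8/13.
Summing R^2·P(R=x,S=y) over the conditioning event gives 647/26.
E[R^2 | S ∈ {1, 4}] = (647/26) / (8/13) = 647/16.

647/16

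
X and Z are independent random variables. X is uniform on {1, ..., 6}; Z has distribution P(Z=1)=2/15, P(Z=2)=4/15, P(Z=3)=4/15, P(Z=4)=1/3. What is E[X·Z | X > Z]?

P(X > Z) = 8/15.
Summing XZ·P(x,y) over outcomes with X > Z gives 292/45.
E[X·Z | X > Z] = (292/45) / (8/15) = 73/6.

73/6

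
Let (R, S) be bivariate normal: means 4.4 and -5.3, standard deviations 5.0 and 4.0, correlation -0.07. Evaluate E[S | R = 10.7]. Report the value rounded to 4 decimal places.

E[S | R=x] = μ_S + ρ(σ_S/σ_R)(x − μ_R) for jointly normal variables.
E[S | R=10.7] = -5.3 + (-0.07)·(4.0/5.0)·(10.7 − (4.4)) = -5.3 + (-0.056)·(6.3) = -5.6528.

-5.6528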